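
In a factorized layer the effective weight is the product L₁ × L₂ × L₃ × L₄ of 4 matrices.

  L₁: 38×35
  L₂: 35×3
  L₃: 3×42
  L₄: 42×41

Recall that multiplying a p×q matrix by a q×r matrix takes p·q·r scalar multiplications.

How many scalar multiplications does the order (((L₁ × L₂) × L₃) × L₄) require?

74214

(L₁ × L₂): 38×35 by 35×3 → 38×3, cost 38·35·3 = 3990
((L₁ × L₂) × L₃): 38×3 by 3×42 → 38×42, cost 38·3·42 = 4788; cumulative 8778
(((L₁ × L₂) × L₃) × L₄): 38×42 by 42×41 → 38×41, cost 38·42·41 = 65436; cumulative 74214
Total: 74214 scalar multiplications.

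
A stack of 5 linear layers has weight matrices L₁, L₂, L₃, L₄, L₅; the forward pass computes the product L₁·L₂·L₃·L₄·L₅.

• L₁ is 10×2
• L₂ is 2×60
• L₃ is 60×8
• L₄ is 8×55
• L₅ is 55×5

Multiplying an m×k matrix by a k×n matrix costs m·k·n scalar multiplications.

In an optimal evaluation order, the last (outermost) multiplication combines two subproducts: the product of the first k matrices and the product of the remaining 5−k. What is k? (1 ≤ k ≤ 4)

1

Adjacent pairs: L₁L₂ = 10·2·60 = 1200; L₂L₃ = 2·60·8 = 960; L₃L₄ = 60·8·55 = 26400; L₄L₅ = 8·55·5 = 2200.
Length 3: L₁..L₃: k=1: 0+960+10·2·8=1120; k=2: 1200+0+10·60·8=6000 → min 1120 | L₂..L₄: k=2: 0+26400+2·60·55=33000; k=3: 960+0+2·8·55=1840 → min 1840 | L₃..L₅: k=3: 0+2200+60·8·5=4600; k=4: 26400+0+60·55·5=42900 → min 4600.
Length 4: L₁..L₄: k=1: 0+1840+10·2·55=2940; k=2: 1200+26400+10·60·55=60600; k=3: 1120+0+10·8·55=5520 → min 2940 | L₂..L₅: k=2: 0+4600+2·60·5=5200; k=3: 960+2200+2·8·5=3240; k=4: 1840+0+2·55·5=2390 → min 2390.
Top-level splits: k=1: (L₁..L₁)·(L₂..L₅) → 0+2390+10·2·5 = 2490; k=2: (L₁..L₂)·(L₃..L₅) → 1200+4600+10·60·5 = 8800; k=3: (L₁..L₃)·(L₄..L₅) → 1120+2200+10·8·5 = 3720; k=4: (L₁..L₄)·(L₅..L₅) → 2940+0+10·55·5 = 5690.
Best split is after L₁, i.e. k = 1.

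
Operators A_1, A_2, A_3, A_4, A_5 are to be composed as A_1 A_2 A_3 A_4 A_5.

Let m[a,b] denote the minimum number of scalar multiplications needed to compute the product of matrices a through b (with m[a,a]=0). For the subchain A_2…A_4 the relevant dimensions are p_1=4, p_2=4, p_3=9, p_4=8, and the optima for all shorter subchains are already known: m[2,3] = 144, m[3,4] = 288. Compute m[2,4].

416

m[2,4] = min over k∈[2,3] of m[2,k]+m[k+1,4]+p_{1}·p_k·p_{4}.
k=2: 0 + 288 + 4·4·8 = 416; k=3: 144 + 0 + 4·9·8 = 432.
Minimum: 416 at k=2.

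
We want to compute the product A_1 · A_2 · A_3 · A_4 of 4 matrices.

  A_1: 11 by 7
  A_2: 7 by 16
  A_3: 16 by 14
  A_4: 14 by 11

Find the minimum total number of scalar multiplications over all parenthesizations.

Adjacent pairs: A_1A_2 = 11·7·16 = 1232; A_2A_3 = 7·16·14 = 1568; A_3A_4 = 16·14·11 = 2464.
Length 3: A_1..A_3: k=1: 0+1568+11·7·14=2646; k=2: 1232+0+11·16·14=3696 → min 2646 | A_2..A_4: k=2: 0+2464+7·16·11=3696; k=3: 1568+0+7·14·11=2646 → min 2646.
Length 4: A_1..A_4: k=1: 0+2646+11·7·11=3493; k=2: 1232+2464+11·16·11=5632; k=3: 2646+0+11·14·11=4340 → min 3493.
Optimal order: (A_1 · ((A_2 · A_3) · A_4)) with cost 3493.

3493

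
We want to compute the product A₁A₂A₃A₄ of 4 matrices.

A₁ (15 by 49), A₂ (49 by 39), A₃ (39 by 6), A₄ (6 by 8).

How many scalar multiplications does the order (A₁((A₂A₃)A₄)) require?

(A₂A₃): 49×39 by 39×6 → 49×6, cost 49·39·6 = 11466
((A₂A₃)A₄): 49×6 by 6×8 → 49×8, cost 49·6·8 = 2352; cumulative 13818
(A₁((A₂A₃)A₄)): 15×49 by 49×8 → 15×8, cost 15·49·8 = 5880; cumulative 19698
Total: 19698 scalar multiplications.

19698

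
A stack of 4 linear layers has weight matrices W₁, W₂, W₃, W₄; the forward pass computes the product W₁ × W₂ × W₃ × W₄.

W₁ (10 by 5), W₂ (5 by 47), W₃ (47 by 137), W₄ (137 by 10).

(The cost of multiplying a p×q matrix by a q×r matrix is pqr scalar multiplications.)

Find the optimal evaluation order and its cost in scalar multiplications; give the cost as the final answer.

Adjacent pairs: W₁W₂ = 10·5·47 = 2350; W₂W₃ = 5·47·137 = 32195; W₃W₄ = 47·137·10 = 64390.
Length 3: W₁..W₃: k=1: 0+32195+10·5·137=39045; k=2: 2350+0+10·47·137=66740 → min 39045 | W₂..W₄: k=2: 0+64390+5·47·10=66740; k=3: 32195+0+5·137·10=39045 → min 39045.
Length 4: W₁..W₄: k=1: 0+39045+10·5·10=39545; k=2: 2350+64390+10·47·10=71440; k=3: 39045+0+10·137·10=52745 → min 39545.
Optimal parenthesization: (W₁ × ((W₂ × W₃) × W₄)) with cost 39545.

39545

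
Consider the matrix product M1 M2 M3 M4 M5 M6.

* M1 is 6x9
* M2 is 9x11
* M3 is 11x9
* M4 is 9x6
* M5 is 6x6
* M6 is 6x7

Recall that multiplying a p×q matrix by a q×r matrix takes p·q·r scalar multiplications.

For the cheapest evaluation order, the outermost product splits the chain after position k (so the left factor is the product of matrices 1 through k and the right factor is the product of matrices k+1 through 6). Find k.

5

Adjacent pairs: M1M2 = 6·9·11 = 594; M2M3 = 9·11·9 = 891; M3M4 = 11·9·6 = 594; M4M5 = 9·6·6 = 324; M5M6 = 6·6·7 = 252.
Length 3: M1..M3: k=1: 0+891+6·9·9=1377; k=2: 594+0+6·11·9=1188 → min 1188 | M2..M4: k=2: 0+594+9·11·6=1188; k=3: 891+0+9·9·6=1377 → min 1188 | M3..M5: k=3: 0+324+11·9·6=918; k=4: 594+0+11·6·6=990 → min 918 | M4..M6: k=4: 0+252+9·6·7=630; k=5: 324+0+9·6·7=702 → min 630.
Length 4: M1..M4: k=1: 0+1188+6·9·6=1512; k=2: 594+594+6·11·6=1584; k=3: 1188+0+6·9·6=1512 → min 1512 | M2..M5: k=2: 0+918+9·11·6=1512; k=3: 891+324+9·9·6=1701; k=4: 1188+0+9·6·6=1512 → min 1512 | M3..M6: k=3: 0+630+11·9·7=1323; k=4: 594+252+11·6·7=1308; k=5: 918+0+11·6·7=1380 → min 1308.
Length 5: M1..M5: k=1: 0+1512+6·9·6=1836; k=2: 594+918+6·11·6=1908; k=3: 1188+324+6·9·6=1836; k=4: 1512+0+6·6·6=1728 → min 1728 | M2..M6: k=2: 0+1308+9·11·7=2001; k=3: 891+630+9·9·7=2088; k=4: 1188+252+9·6·7=1818; k=5: 1512+0+9·6·7=1890 → min 1818.
Top-level splits: k=1: (M1..M1)·(M2..M6) → 0+1818+6·9·7 = 2196; k=2: (M1..M2)·(M3..M6) → 594+1308+6·11·7 = 2364; k=3: (M1..M3)·(M4..M6) → 1188+630+6·9·7 = 2196; k=4: (M1..M4)·(M5..M6) → 1512+252+6·6·7 = 2016; k=5: (M1..M5)·(M6..M6) → 1728+0+6·6·7 = 1980.
Best split is after M5, i.e. k = 5.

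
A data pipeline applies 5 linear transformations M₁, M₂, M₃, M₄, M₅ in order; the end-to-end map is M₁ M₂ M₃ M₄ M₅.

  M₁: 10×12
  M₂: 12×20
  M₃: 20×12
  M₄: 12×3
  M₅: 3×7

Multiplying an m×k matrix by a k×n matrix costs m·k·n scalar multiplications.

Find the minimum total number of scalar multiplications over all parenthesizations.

2010

Adjacent pairs: M₁M₂ = 10·12·20 = 2400; M₂M₃ = 12·20·12 = 2880; M₃M₄ = 20·12·3 = 720; M₄M₅ = 12·3·7 = 252.
Length 3: M₁..M₃: k=1: 0+2880+10·12·12=4320; k=2: 2400+0+10·20·12=4800 → min 4320 | M₂..M₄: k=2: 0+720+12·20·3=1440; k=3: 2880+0+12·12·3=3312 → min 1440 | M₃..M₅: k=3: 0+252+20·12·7=1932; k=4: 720+0+20·3·7=1140 → min 1140.
Length 4: M₁..M₄: k=1: 0+1440+10·12·3=1800; k=2: 2400+720+10·20·3=3720; k=3: 4320+0+10·12·3=4680 → min 1800 | M₂..M₅: k=2: 0+1140+12·20·7=2820; k=3: 2880+252+12·12·7=4140; k=4: 1440+0+12·3·7=1692 → min 1692.
Length 5: M₁..M₅: k=1: 0+1692+10·12·7=2532; k=2: 2400+1140+10·20·7=4940; k=3: 4320+252+10·12·7=5412; k=4: 1800+0+10·3·7=2010 → min 2010.
Optimal order: ((M₁ (M₂ (M₃ M₄))) M₅) with cost 2010.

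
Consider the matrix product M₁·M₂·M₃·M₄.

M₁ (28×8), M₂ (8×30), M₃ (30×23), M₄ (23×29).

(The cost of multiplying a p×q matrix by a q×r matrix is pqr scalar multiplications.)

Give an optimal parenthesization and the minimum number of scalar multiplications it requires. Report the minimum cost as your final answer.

17352

Adjacent pairs: M₁M₂ = 28·8·30 = 6720; M₂M₃ = 8·30·23 = 5520; M₃M₄ = 30·23·29 = 20010.
Length 3: M₁..M₃: k=1: 0+5520+28·8·23=10672; k=2: 6720+0+28·30·23=26040 → min 10672 | M₂..M₄: k=2: 0+20010+8·30·29=26970; k=3: 5520+0+8·23·29=10856 → min 10856.
Length 4: M₁..M₄: k=1: 0+10856+28·8·29=17352; k=2: 6720+20010+28·30·29=51090; k=3: 10672+0+28·23·29=29348 → min 17352.
Optimal parenthesization: (M₁·((M₂·M₃)·M₄)) with cost 17352.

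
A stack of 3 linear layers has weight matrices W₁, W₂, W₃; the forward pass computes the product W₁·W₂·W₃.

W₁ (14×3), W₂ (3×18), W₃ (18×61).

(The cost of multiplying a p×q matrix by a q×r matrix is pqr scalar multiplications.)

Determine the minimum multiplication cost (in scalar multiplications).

5856

Order (W₁·(W₂·W₃)): (W₂·W₃): 3×18 by 18×61 → 3×61, cost 3·18·61 = 3294; (W₁·(W₂·W₃)): 14×3 by 3×61 → 14×61, cost 14·3·61 = 2562; cumulative 5856. Total 5856.
Order ((W₁·W₂)·W₃): (W₁·W₂): 14×3 by 3×18 → 14×18, cost 14·3·18 = 756; ((W₁·W₂)·W₃): 14×18 by 18×61 → 14×61, cost 14·18·61 = 15372; cumulative 16128. Total 16128.
Minimum: 5856.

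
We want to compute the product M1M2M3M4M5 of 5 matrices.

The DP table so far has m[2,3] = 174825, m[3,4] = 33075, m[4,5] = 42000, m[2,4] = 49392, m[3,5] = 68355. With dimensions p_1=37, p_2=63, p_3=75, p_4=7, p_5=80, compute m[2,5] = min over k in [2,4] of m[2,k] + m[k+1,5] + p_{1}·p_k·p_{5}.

m[2,5] = min over k∈[2,4] of m[2,k]+m[k+1,5]+p_{1}·p_k·p_{5}.
k=2: 0 + 68355 + 37·63·80 = 254835; k=3: 174825 + 42000 + 37·75·80 = 438825; k=4: 49392 + 0 + 37·7·80 = 70112.
Minimum: 70112 at k=4.

70112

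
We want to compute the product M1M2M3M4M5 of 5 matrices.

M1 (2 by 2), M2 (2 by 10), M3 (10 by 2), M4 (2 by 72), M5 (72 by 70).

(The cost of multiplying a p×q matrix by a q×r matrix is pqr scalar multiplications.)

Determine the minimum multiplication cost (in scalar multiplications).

Adjacent pairs: M1M2 = 2·2·10 = 40; M2M3 = 2·10·2 = 40; M3M4 = 10·2·72 = 1440; M4M5 = 2·72·70 = 10080.
Length 3: M1..M3: k=1: 0+40+2·2·2=48; k=2: 40+0+2·10·2=80 → min 48 | M2..M4: k=2: 0+1440+2·10·72=2880; k=3: 40+0+2·2·72=328 → min 328 | M3..M5: k=3: 0+10080+10·2·70=11480; k=4: 1440+0+10·72·70=51840 → min 11480.
Length 4: M1..M4: k=1: 0+328+2·2·72=616; k=2: 40+1440+2·10·72=2920; k=3: 48+0+2·2·72=336 → min 336 | M2..M5: k=2: 0+11480+2·10·70=12880; k=3: 40+10080+2·2·70=10400; k=4: 328+0+2·72·70=10408 → min 10400.
Length 5: M1..M5: k=1: 0+10400+2·2·70=10680; k=2: 40+11480+2·10·70=12920; k=3: 48+10080+2·2·70=10408; k=4: 336+0+2·72·70=10416 → min 10408.
Optimal order: ((M1(M2M3))(M4M5)) with cost 10408.

10408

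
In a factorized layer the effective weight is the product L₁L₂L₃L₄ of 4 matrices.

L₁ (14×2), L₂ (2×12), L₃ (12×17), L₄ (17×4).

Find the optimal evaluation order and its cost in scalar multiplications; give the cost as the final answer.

656

Adjacent pairs: L₁L₂ = 14·2·12 = 336; L₂L₃ = 2·12·17 = 408; L₃L₄ = 12·17·4 = 816.
Length 3: L₁..L₃: k=1: 0+408+14·2·17=884; k=2: 336+0+14·12·17=3192 → min 884 | L₂..L₄: k=2: 0+816+2·12·4=912; k=3: 408+0+2·17·4=544 → min 544.
Length 4: L₁..L₄: k=1: 0+544+14·2·4=656; k=2: 336+816+14·12·4=1824; k=3: 884+0+14·17·4=1836 → min 656.
Optimal parenthesization: (L₁((L₂L₃)L₄)) with cost 656.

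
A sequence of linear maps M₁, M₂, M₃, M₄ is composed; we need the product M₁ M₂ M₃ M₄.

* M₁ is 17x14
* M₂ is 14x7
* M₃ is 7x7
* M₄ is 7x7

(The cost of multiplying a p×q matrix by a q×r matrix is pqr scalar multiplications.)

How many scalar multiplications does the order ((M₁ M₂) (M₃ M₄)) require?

2842

(M₁ M₂): 17×14 by 14×7 → 17×7, cost 17·14·7 = 1666
(M₃ M₄): 7×7 by 7×7 → 7×7, cost 7·7·7 = 343
((M₁ M₂) (M₃ M₄)): 17×7 by 7×7 → 17×7, cost 17·7·7 = 833; cumulative 2842
Total: 2842 scalar multiplications.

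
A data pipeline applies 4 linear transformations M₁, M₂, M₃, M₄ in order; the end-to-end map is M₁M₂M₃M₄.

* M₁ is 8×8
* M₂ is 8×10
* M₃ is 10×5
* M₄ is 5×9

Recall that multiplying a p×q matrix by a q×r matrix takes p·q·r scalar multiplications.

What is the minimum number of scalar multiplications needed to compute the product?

1080

Adjacent pairs: M₁M₂ = 8·8·10 = 640; M₂M₃ = 8·10·5 = 400; M₃M₄ = 10·5·9 = 450.
Length 3: M₁..M₃: k=1: 0+400+8·8·5=720; k=2: 640+0+8·10·5=1040 → min 720 | M₂..M₄: k=2: 0+450+8·10·9=1170; k=3: 400+0+8·5·9=760 → min 760.
Length 4: M₁..M₄: k=1: 0+760+8·8·9=1336; k=2: 640+450+8·10·9=1810; k=3: 720+0+8·5·9=1080 → min 1080.
Optimal order: ((M₁(M₂M₃))M₄) with cost 1080.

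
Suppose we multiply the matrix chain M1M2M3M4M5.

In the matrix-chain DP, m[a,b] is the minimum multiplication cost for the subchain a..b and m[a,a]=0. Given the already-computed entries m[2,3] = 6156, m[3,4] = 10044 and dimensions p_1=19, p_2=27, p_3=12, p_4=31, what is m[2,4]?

13224

m[2,4] = min over k∈[2,3] of m[2,k]+m[k+1,4]+p_{1}·p_k·p_{4}.
k=2: 0 + 10044 + 19·27·31 = 25947; k=3: 6156 + 0 + 19·12·31 = 13224.
Minimum: 13224 at k=3.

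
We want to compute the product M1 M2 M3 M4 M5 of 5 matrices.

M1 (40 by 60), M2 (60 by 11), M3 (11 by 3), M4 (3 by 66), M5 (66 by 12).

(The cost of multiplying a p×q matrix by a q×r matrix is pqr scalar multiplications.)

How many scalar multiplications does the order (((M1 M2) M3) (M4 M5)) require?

(M1 M2): 40×60 by 60×11 → 40×11, cost 40·60·11 = 26400
((M1 M2) M3): 40×11 by 11×3 → 40×3, cost 40·11·3 = 1320; cumulative 27720
(M4 M5): 3×66 by 66×12 → 3×12, cost 3·66·12 = 2376
(((M1 M2) M3) (M4 M5)): 40×3 by 3×12 → 40×12, cost 40·3·12 = 1440; cumulative 31536
Total: 31536 scalar multiplications.

31536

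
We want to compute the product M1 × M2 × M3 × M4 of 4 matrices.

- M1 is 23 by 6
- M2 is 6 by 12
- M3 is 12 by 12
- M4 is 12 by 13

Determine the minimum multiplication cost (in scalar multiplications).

3594

Adjacent pairs: M1M2 = 23·6·12 = 1656; M2M3 = 6·12·12 = 864; M3M4 = 12·12·13 = 1872.
Length 3: M1..M3: k=1: 0+864+23·6·12=2520; k=2: 1656+0+23·12·12=4968 → min 2520 | M2..M4: k=2: 0+1872+6·12·13=2808; k=3: 864+0+6·12·13=1800 → min 1800.
Length 4: M1..M4: k=1: 0+1800+23·6·13=3594; k=2: 1656+1872+23·12·13=7116; k=3: 2520+0+23·12·13=6108 → min 3594.
Optimal order: (M1 × ((M2 × M3) × M4)) with cost 3594.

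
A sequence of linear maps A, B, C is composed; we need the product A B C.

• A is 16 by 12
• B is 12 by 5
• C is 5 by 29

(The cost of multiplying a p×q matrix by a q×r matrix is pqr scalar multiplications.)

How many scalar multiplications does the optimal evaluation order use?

Order (A (B C)): (B C): 12×5 by 5×29 → 12×29, cost 12·5·29 = 1740; (A (B C)): 16×12 by 12×29 → 16×29, cost 16·12·29 = 5568; cumulative 7308. Total 7308.
Order ((A B) C): (A B): 16×12 by 12×5 → 16×5, cost 16·12·5 = 960; ((A B) C): 16×5 by 5×29 → 16×29, cost 16·5·29 = 2320; cumulative 3280. Total 3280.
Minimum: 3280.

3280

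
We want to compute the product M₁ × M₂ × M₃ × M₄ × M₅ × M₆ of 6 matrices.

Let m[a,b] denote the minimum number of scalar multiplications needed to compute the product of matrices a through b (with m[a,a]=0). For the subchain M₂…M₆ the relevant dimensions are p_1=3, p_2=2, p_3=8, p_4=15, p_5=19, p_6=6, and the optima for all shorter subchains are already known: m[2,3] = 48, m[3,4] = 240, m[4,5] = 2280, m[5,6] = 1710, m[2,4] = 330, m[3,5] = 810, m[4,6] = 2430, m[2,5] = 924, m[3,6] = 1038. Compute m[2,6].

m[2,6] = min over k∈[2,5] of m[2,k]+m[k+1,6]+p_{1}·p_k·p_{6}.
k=2: 0 + 1038 + 3·2·6 = 1074; k=3: 48 + 2430 + 3·8·6 = 2622; k=4: 330 + 1710 + 3·15·6 = 2310; k=5: 924 + 0 + 3·19·6 = 1266.
Minimum: 1074 at k=2.

1074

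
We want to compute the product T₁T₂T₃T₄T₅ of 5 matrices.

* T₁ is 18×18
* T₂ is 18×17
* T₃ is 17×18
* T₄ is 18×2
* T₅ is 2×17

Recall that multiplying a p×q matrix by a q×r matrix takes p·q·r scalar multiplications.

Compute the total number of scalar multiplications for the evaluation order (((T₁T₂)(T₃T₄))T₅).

(T₁T₂): 18×18 by 18×17 → 18×17, cost 18·18·17 = 5508
(T₃T₄): 17×18 by 18×2 → 17×2, cost 17·18·2 = 612
((T₁T₂)(T₃T₄)): 18×17 by 17×2 → 18×2, cost 18·17·2 = 612; cumulative 6732
(((T₁T₂)(T₃T₄))T₅): 18×2 by 2×17 → 18×17, cost 18·2·17 = 612; cumulative 7344
Total: 7344 scalar multiplications.

7344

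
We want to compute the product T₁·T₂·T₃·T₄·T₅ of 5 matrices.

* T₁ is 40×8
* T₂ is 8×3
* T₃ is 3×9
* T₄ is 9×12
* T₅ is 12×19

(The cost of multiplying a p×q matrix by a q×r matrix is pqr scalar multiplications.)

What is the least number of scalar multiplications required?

4248

Adjacent pairs: T₁T₂ = 40·8·3 = 960; T₂T₃ = 8·3·9 = 216; T₃T₄ = 3·9·12 = 324; T₄T₅ = 9·12·19 = 2052.
Length 3: T₁..T₃: k=1: 0+216+40·8·9=3096; k=2: 960+0+40·3·9=2040 → min 2040 | T₂..T₄: k=2: 0+324+8·3·12=612; k=3: 216+0+8·9·12=1080 → min 612 | T₃..T₅: k=3: 0+2052+3·9·19=2565; k=4: 324+0+3·12·19=1008 → min 1008.
Length 4: T₁..T₄: k=1: 0+612+40·8·12=4452; k=2: 960+324+40·3·12=2724; k=3: 2040+0+40·9·12=6360 → min 2724 | T₂..T₅: k=2: 0+1008+8·3·19=1464; k=3: 216+2052+8·9·19=3636; k=4: 612+0+8·12·19=2436 → min 1464.
Length 5: T₁..T₅: k=1: 0+1464+40·8·19=7544; k=2: 960+1008+40·3·19=4248; k=3: 2040+2052+40·9·19=10932; k=4: 2724+0+40·12·19=11844 → min 4248.
Optimal order: ((T₁·T₂)·((T₃·T₄)·T₅)) with cost 4248.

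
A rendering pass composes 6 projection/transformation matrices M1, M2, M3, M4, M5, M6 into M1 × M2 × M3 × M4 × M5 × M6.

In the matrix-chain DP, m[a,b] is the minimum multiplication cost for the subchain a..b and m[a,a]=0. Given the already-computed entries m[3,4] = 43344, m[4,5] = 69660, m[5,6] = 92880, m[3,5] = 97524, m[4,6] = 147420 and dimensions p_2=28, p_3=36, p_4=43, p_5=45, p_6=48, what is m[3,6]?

m[3,6] = min over k∈[3,5] of m[3,k]+m[k+1,6]+p_{2}·p_k·p_{6}.
k=3: 0 + 147420 + 28·36·48 = 195804; k=4: 43344 + 92880 + 28·43·48 = 194016; k=5: 97524 + 0 + 28·45·48 = 158004.
Minimum: 158004 at k=5.

158004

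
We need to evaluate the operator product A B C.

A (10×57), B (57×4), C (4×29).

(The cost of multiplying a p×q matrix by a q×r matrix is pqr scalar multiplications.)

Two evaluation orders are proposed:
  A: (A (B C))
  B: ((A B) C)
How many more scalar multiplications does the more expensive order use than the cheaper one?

19702

Order A = (A (B C)): (B C): 57×4 by 4×29 → 57×29, cost 57·4·29 = 6612; (A (B C)): 10×57 by 57×29 → 10×29, cost 10·57·29 = 16530; cumulative 23142. Total 23142.
Order B = ((A B) C): (A B): 10×57 by 57×4 → 10×4, cost 10·57·4 = 2280; ((A B) C): 10×4 by 4×29 → 10×29, cost 10·4·29 = 1160; cumulative 3440. Total 3440.
Difference: |23142 − 3440| = 19702.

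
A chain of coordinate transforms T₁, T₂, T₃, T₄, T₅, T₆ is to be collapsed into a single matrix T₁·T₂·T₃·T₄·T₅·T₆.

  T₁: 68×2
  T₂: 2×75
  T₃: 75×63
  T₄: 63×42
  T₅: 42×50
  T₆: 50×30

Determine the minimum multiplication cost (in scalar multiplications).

26022

Adjacent pairs: T₁T₂ = 68·2·75 = 10200; T₂T₃ = 2·75·63 = 9450; T₃T₄ = 75·63·42 = 198450; T₄T₅ = 63·42·50 = 132300; T₅T₆ = 42·50·30 = 63000.
Length 3: T₁..T₃: k=1: 0+9450+68·2·63=18018; k=2: 10200+0+68·75·63=331500 → min 18018 | T₂..T₄: k=2: 0+198450+2·75·42=204750; k=3: 9450+0+2·63·42=14742 → min 14742 | T₃..T₅: k=3: 0+132300+75·63·50=368550; k=4: 198450+0+75·42·50=355950 → min 355950 | T₄..T₆: k=4: 0+63000+63·42·30=142380; k=5: 132300+0+63·50·30=226800 → min 142380.
Length 4: T₁..T₄: k=1: 0+14742+68·2·42=20454; k=2: 10200+198450+68·75·42=422850; k=3: 18018+0+68·63·42=197946 → min 20454 | T₂..T₅: k=2: 0+355950+2·75·50=363450; k=3: 9450+132300+2·63·50=148050; k=4: 14742+0+2·42·50=18942 → min 18942 | T₃..T₆: k=3: 0+142380+75·63·30=284130; k=4: 198450+63000+75·42·30=355950; k=5: 355950+0+75·50·30=468450 → min 284130.
Length 5: T₁..T₅: k=1: 0+18942+68·2·50=25742; k=2: 10200+355950+68·75·50=621150; k=3: 18018+132300+68·63·50=364518; k=4: 20454+0+68·42·50=163254 → min 25742 | T₂..T₆: k=2: 0+284130+2·75·30=288630; k=3: 9450+142380+2·63·30=155610; k=4: 14742+63000+2·42·30=80262; k=5: 18942+0+2·50·30=21942 → min 21942.
Length 6: T₁..T₆: k=1: 0+21942+68·2·30=26022; k=2: 10200+284130+68·75·30=447330; k=3: 18018+142380+68·63·30=288918; k=4: 20454+63000+68·42·30=169134; k=5: 25742+0+68·50·30=127742 → min 26022.
Optimal order: (T₁·((((T₂·T₃)·T₄)·T₅)·T₆)) with cost 26022.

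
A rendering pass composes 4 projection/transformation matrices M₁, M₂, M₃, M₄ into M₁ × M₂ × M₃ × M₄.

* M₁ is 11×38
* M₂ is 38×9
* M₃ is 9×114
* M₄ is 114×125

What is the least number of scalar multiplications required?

144387

Adjacent pairs: M₁M₂ = 11·38·9 = 3762; M₂M₃ = 38·9·114 = 38988; M₃M₄ = 9·114·125 = 128250.
Length 3: M₁..M₃: k=1: 0+38988+11·38·114=86640; k=2: 3762+0+11·9·114=15048 → min 15048 | M₂..M₄: k=2: 0+128250+38·9·125=171000; k=3: 38988+0+38·114·125=580488 → min 171000.
Length 4: M₁..M₄: k=1: 0+171000+11·38·125=223250; k=2: 3762+128250+11·9·125=144387; k=3: 15048+0+11·114·125=171798 → min 144387.
Optimal order: ((M₁ × M₂) × (M₃ × M₄)) with cost 144387.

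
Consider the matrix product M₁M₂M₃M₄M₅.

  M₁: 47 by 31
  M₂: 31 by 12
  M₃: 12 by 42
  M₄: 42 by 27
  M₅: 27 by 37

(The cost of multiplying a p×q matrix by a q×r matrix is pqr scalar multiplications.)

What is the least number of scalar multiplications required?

63948

Adjacent pairs: M₁M₂ = 47·31·12 = 17484; M₂M₃ = 31·12·42 = 15624; M₃M₄ = 12·42·27 = 13608; M₄M₅ = 42·27·37 = 41958.
Length 3: M₁..M₃: k=1: 0+15624+47·31·42=76818; k=2: 17484+0+47·12·42=41172 → min 41172 | M₂..M₄: k=2: 0+13608+31·12·27=23652; k=3: 15624+0+31·42·27=50778 → min 23652 | M₃..M₅: k=3: 0+41958+12·42·37=60606; k=4: 13608+0+12·27·37=25596 → min 25596.
Length 4: M₁..M₄: k=1: 0+23652+47·31·27=62991; k=2: 17484+13608+47·12·27=46320; k=3: 41172+0+47·42·27=94470 → min 46320 | M₂..M₅: k=2: 0+25596+31·12·37=39360; k=3: 15624+41958+31·42·37=105756; k=4: 23652+0+31·27·37=54621 → min 39360.
Length 5: M₁..M₅: k=1: 0+39360+47·31·37=93269; k=2: 17484+25596+47·12·37=63948; k=3: 41172+41958+47·42·37=156168; k=4: 46320+0+47·27·37=93273 → min 63948.
Optimal order: ((M₁M₂)((M₃M₄)M₅)) with cost 63948.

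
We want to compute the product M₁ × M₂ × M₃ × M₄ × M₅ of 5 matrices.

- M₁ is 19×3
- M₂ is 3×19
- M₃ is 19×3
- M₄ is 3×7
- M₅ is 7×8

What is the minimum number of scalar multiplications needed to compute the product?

Adjacent pairs: M₁M₂ = 19·3·19 = 1083; M₂M₃ = 3·19·3 = 171; M₃M₄ = 19·3·7 = 399; M₄M₅ = 3·7·8 = 168.
Length 3: M₁..M₃: k=1: 0+171+19·3·3=342; k=2: 1083+0+19·19·3=2166 → min 342 | M₂..M₄: k=2: 0+399+3·19·7=798; k=3: 171+0+3·3·7=234 → min 234 | M₃..M₅: k=3: 0+168+19·3·8=624; k=4: 399+0+19·7·8=1463 → min 624.
Length 4: M₁..M₄: k=1: 0+234+19·3·7=633; k=2: 1083+399+19·19·7=4009; k=3: 342+0+19·3·7=741 → min 633 | M₂..M₅: k=2: 0+624+3·19·8=1080; k=3: 171+168+3·3·8=411; k=4: 234+0+3·7·8=402 → min 402.
Length 5: M₁..M₅: k=1: 0+402+19·3·8=858; k=2: 1083+624+19·19·8=4595; k=3: 342+168+19·3·8=966; k=4: 633+0+19·7·8=1697 → min 858.
Optimal order: (M₁ × (((M₂ × M₃) × M₄) × M₅)) with cost 858.

858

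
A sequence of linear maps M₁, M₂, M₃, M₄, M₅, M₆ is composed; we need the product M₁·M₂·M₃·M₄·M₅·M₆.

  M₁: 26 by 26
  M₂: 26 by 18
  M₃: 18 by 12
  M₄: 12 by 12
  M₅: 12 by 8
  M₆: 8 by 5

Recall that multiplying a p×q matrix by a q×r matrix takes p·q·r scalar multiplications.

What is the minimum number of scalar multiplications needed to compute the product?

8000

Adjacent pairs: M₁M₂ = 26·26·18 = 12168; M₂M₃ = 26·18·12 = 5616; M₃M₄ = 18·12·12 = 2592; M₄M₅ = 12·12·8 = 1152; M₅M₆ = 12·8·5 = 480.
Length 3: M₁..M₃: k=1: 0+5616+26·26·12=13728; k=2: 12168+0+26·18·12=17784 → min 13728 | M₂..M₄: k=2: 0+2592+26·18·12=8208; k=3: 5616+0+26·12·12=9360 → min 8208 | M₃..M₅: k=3: 0+1152+18·12·8=2880; k=4: 2592+0+18·12·8=4320 → min 2880 | M₄..M₆: k=4: 0+480+12·12·5=1200; k=5: 1152+0+12·8·5=1632 → min 1200.
Length 4: M₁..M₄: k=1: 0+8208+26·26·12=16320; k=2: 12168+2592+26·18·12=20376; k=3: 13728+0+26·12·12=17472 → min 16320 | M₂..M₅: k=2: 0+2880+26·18·8=6624; k=3: 5616+1152+26·12·8=9264; k=4: 8208+0+26·12·8=10704 → min 6624 | M₃..M₆: k=3: 0+1200+18·12·5=2280; k=4: 2592+480+18·12·5=4152; k=5: 2880+0+18·8·5=3600 → min 2280.
Length 5: M₁..M₅: k=1: 0+6624+26·26·8=12032; k=2: 12168+2880+26·18·8=18792; k=3: 13728+1152+26·12·8=17376; k=4: 16320+0+26·12·8=18816 → min 12032 | M₂..M₆: k=2: 0+2280+26·18·5=4620; k=3: 5616+1200+26·12·5=8376; k=4: 8208+480+26·12·5=10248; k=5: 6624+0+26·8·5=7664 → min 4620.
Length 6: M₁..M₆: k=1: 0+4620+26·26·5=8000; k=2: 12168+2280+26·18·5=16788; k=3: 13728+1200+26·12·5=16488; k=4: 16320+480+26·12·5=18360; k=5: 12032+0+26·8·5=13072 → min 8000.
Optimal order: (M₁·(M₂·(M₃·(M₄·(M₅·M₆))))) with cost 8000.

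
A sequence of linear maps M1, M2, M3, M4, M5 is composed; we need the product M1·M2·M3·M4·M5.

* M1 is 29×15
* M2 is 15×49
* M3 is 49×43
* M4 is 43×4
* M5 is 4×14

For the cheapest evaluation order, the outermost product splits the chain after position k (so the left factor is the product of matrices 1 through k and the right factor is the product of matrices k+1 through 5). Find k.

4

Adjacent pairs: M1M2 = 29·15·49 = 21315; M2M3 = 15·49·43 = 31605; M3M4 = 49·43·4 = 8428; M4M5 = 43·4·14 = 2408.
Length 3: M1..M3: k=1: 0+31605+29·15·43=50310; k=2: 21315+0+29·49·43=82418 → min 50310 | M2..M4: k=2: 0+8428+15·49·4=11368; k=3: 31605+0+15·43·4=34185 → min 11368 | M3..M5: k=3: 0+2408+49·43·14=31906; k=4: 8428+0+49·4·14=11172 → min 11172.
Length 4: M1..M4: k=1: 0+11368+29·15·4=13108; k=2: 21315+8428+29·49·4=35427; k=3: 50310+0+29·43·4=55298 → min 13108 | M2..M5: k=2: 0+11172+15·49·14=21462; k=3: 31605+2408+15·43·14=43043; k=4: 11368+0+15·4·14=12208 → min 12208.
Top-level splits: k=1: (M1..M1)·(M2..M5) → 0+12208+29·15·14 = 18298; k=2: (M1..M2)·(M3..M5) → 21315+11172+29·49·14 = 52381; k=3: (M1..M3)·(M4..M5) → 50310+2408+29·43·14 = 70176; k=4: (M1..M4)·(M5..M5) → 13108+0+29·4·14 = 14732.
Best split is after M4, i.e. k = 4.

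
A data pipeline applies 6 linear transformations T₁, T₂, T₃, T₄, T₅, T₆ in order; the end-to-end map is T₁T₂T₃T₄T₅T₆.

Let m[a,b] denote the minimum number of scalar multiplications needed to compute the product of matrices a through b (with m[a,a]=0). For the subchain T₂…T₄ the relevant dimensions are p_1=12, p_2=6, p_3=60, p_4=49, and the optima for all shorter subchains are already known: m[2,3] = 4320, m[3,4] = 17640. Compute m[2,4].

21168

m[2,4] = min over k∈[2,3] of m[2,k]+m[k+1,4]+p_{1}·p_k·p_{4}.
k=2: 0 + 17640 + 12·6·49 = 21168; k=3: 4320 + 0 + 12·60·49 = 39600.
Minimum: 21168 at k=2.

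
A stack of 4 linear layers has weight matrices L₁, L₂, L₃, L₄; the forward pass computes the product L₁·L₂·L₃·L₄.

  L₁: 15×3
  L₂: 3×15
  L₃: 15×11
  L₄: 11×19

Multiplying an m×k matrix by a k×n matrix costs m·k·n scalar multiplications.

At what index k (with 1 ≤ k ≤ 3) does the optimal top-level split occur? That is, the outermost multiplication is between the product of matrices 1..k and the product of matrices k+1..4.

1

Adjacent pairs: L₁L₂ = 15·3·15 = 675; L₂L₃ = 3·15·11 = 495; L₃L₄ = 15·11·19 = 3135.
Length 3: L₁..L₃: k=1: 0+495+15·3·11=990; k=2: 675+0+15·15·11=3150 → min 990 | L₂..L₄: k=2: 0+3135+3·15·19=3990; k=3: 495+0+3·11·19=1122 → min 1122.
Top-level splits: k=1: (L₁..L₁)·(L₂..L₄) → 0+1122+15·3·19 = 1977; k=2: (L₁..L₂)·(L₃..L₄) → 675+3135+15·15·19 = 8085; k=3: (L₁..L₃)·(L₄..L₄) → 990+0+15·11·19 = 4125.
Best split is after L₁, i.e. k = 1.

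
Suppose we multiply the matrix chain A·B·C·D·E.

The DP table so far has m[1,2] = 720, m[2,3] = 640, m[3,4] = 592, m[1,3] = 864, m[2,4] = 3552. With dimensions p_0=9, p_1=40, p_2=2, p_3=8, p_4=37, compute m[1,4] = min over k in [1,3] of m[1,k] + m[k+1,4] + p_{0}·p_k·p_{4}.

1978

m[1,4] = min over k∈[1,3] of m[1,k]+m[k+1,4]+p_{0}·p_k·p_{4}.
k=1: 0 + 3552 + 9·40·37 = 16872; k=2: 720 + 592 + 9·2·37 = 1978; k=3: 864 + 0 + 9·8·37 = 3528.
Minimum: 1978 at k=2.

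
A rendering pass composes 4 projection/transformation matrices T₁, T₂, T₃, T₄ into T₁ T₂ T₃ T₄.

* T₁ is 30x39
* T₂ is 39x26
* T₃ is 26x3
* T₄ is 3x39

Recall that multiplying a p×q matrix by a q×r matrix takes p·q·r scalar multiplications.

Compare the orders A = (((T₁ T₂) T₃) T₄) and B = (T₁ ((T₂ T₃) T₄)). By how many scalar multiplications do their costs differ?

16965

Order A = (((T₁ T₂) T₃) T₄): (T₁ T₂): 30×39 by 39×26 → 30×26, cost 30·39·26 = 30420; ((T₁ T₂) T₃): 30×26 by 26×3 → 30×3, cost 30·26·3 = 2340; cumulative 32760; (((T₁ T₂) T₃) T₄): 30×3 by 3×39 → 30×39, cost 30·3·39 = 3510; cumulative 36270. Total 36270.
Order B = (T₁ ((T₂ T₃) T₄)): (T₂ T₃): 39×26 by 26×3 → 39×3, cost 39·26·3 = 3042; ((T₂ T₃) T₄): 39×3 by 3×39 → 39×39, cost 39·3·39 = 4563; cumulative 7605; (T₁ ((T₂ T₃) T₄)): 30×39 by 39×39 → 30×39, cost 30·39·39 = 45630; cumulative 53235. Total 53235.
Difference: |36270 − 53235| = 16965.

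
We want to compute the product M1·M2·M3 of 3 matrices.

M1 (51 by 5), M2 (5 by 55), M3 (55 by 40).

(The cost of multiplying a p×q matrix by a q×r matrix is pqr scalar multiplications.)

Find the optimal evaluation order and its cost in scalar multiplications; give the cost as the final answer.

(M1·(M2·M3)): cost 21200.
((M1·M2)·M3): cost 126225.
Optimal: (M1·(M2·M3)) with cost 21200.

21200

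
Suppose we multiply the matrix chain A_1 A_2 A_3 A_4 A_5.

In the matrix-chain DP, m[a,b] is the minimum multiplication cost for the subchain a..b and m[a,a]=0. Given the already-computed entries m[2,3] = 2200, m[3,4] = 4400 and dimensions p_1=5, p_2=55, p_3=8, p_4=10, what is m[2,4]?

m[2,4] = min over k∈[2,3] of m[2,k]+m[k+1,4]+p_{1}·p_k·p_{4}.
k=2: 0 + 4400 + 5·55·10 = 7150; k=3: 2200 + 0 + 5·8·10 = 2600.
Minimum: 2600 at k=3.

2600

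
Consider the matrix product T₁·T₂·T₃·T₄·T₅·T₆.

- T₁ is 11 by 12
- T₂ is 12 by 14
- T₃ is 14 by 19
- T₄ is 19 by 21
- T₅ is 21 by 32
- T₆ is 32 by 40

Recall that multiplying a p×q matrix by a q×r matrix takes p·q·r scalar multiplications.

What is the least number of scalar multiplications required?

30635

Adjacent pairs: T₁T₂ = 11·12·14 = 1848; T₂T₃ = 12·14·19 = 3192; T₃T₄ = 14·19·21 = 5586; T₄T₅ = 19·21·32 = 12768; T₅T₆ = 21·32·40 = 26880.
Length 3: T₁..T₃: k=1: 0+3192+11·12·19=5700; k=2: 1848+0+11·14·19=4774 → min 4774 | T₂..T₄: k=2: 0+5586+12·14·21=9114; k=3: 3192+0+12·19·21=7980 → min 7980 | T₃..T₅: k=3: 0+12768+14·19·32=21280; k=4: 5586+0+14·21·32=14994 → min 14994 | T₄..T₆: k=4: 0+26880+19·21·40=42840; k=5: 12768+0+19·32·40=37088 → min 37088.
Length 4: T₁..T₄: k=1: 0+7980+11·12·21=10752; k=2: 1848+5586+11·14·21=10668; k=3: 4774+0+11·19·21=9163 → min 9163 | T₂..T₅: k=2: 0+14994+12·14·32=20370; k=3: 3192+12768+12·19·32=23256; k=4: 7980+0+12·21·32=16044 → min 16044 | T₃..T₆: k=3: 0+37088+14·19·40=47728; k=4: 5586+26880+14·21·40=44226; k=5: 14994+0+14·32·40=32914 → min 32914.
Length 5: T₁..T₅: k=1: 0+16044+11·12·32=20268; k=2: 1848+14994+11·14·32=21770; k=3: 4774+12768+11·19·32=24230; k=4: 9163+0+11·21·32=16555 → min 16555 | T₂..T₆: k=2: 0+32914+12·14·40=39634; k=3: 3192+37088+12·19·40=49400; k=4: 7980+26880+12·21·40=44940; k=5: 16044+0+12·32·40=31404 → min 31404.
Length 6: T₁..T₆: k=1: 0+31404+11·12·40=36684; k=2: 1848+32914+11·14·40=40922; k=3: 4774+37088+11·19·40=50222; k=4: 9163+26880+11·21·40=45283; k=5: 16555+0+11·32·40=30635 → min 30635.
Optimal order: (((((T₁·T₂)·T₃)·T₄)·T₅)·T₆) with cost 30635.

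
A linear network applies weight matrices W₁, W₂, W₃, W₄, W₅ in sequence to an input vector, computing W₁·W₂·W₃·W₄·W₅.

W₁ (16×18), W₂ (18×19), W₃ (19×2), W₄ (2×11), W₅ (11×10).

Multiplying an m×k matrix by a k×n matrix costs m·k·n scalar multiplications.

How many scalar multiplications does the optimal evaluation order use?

Adjacent pairs: W₁W₂ = 16·18·19 = 5472; W₂W₃ = 18·19·2 = 684; W₃W₄ = 19·2·11 = 418; W₄W₅ = 2·11·10 = 220.
Length 3: W₁..W₃: k=1: 0+684+16·18·2=1260; k=2: 5472+0+16·19·2=6080 → min 1260 | W₂..W₄: k=2: 0+418+18·19·11=4180; k=3: 684+0+18·2·11=1080 → min 1080 | W₃..W₅: k=3: 0+220+19·2·10=600; k=4: 418+0+19·11·10=2508 → min 600.
Length 4: W₁..W₄: k=1: 0+1080+16·18·11=4248; k=2: 5472+418+16·19·11=9234; k=3: 1260+0+16·2·11=1612 → min 1612 | W₂..W₅: k=2: 0+600+18·19·10=4020; k=3: 684+220+18·2·10=1264; k=4: 1080+0+18·11·10=3060 → min 1264.
Length 5: W₁..W₅: k=1: 0+1264+16·18·10=4144; k=2: 5472+600+16·19·10=9112; k=3: 1260+220+16·2·10=1800; k=4: 1612+0+16·11·10=3372 → min 1800.
Optimal order: ((W₁·(W₂·W₃))·(W₄·W₅)) with cost 1800.

1800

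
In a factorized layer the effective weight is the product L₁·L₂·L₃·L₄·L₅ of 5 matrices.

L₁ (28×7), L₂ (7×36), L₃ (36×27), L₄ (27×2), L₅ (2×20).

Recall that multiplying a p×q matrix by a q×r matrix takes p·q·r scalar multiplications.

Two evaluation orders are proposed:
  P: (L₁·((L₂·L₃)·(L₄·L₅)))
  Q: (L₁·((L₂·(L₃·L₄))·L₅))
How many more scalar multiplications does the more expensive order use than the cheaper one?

Order P = (L₁·((L₂·L₃)·(L₄·L₅))): (L₂·L₃): 7×36 by 36×27 → 7×27, cost 7·36·27 = 6804; (L₄·L₅): 27×2 by 2×20 → 27×20, cost 27·2·20 = 1080; ((L₂·L₃)·(L₄·L₅)): 7×27 by 27×20 → 7×20, cost 7·27·20 = 3780; cumulative 11664; (L₁·((L₂·L₃)·(L₄·L₅))): 28×7 by 7×20 → 28×20, cost 28·7·20 = 3920; cumulative 15584. Total 15584.
Order Q = (L₁·((L₂·(L₃·L₄))·L₅)): (L₃·L₄): 36×27 by 27×2 → 36×2, cost 36·27·2 = 1944; (L₂·(L₃·L₄)): 7×36 by 36×2 → 7×2, cost 7·36·2 = 504; cumulative 2448; ((L₂·(L₃·L₄))·L₅): 7×2 by 2×20 → 7×20, cost 7·2·20 = 280; cumulative 2728; (L₁·((L₂·(L₃·L₄))·L₅)): 28×7 by 7×20 → 28×20, cost 28·7·20 = 3920; cumulative 6648. Total 6648.
Difference: |15584 − 6648| = 8936.

8936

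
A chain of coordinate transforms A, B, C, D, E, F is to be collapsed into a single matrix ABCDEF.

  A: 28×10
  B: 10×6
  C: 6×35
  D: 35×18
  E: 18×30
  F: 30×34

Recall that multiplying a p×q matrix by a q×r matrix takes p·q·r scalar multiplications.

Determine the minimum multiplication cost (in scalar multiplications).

Adjacent pairs: AB = 28·10·6 = 1680; BC = 10·6·35 = 2100; CD = 6·35·18 = 3780; DE = 35·18·30 = 18900; EF = 18·30·34 = 18360.
Length 3: A..C: k=1: 0+2100+28·10·35=11900; k=2: 1680+0+28·6·35=7560 → min 7560 | B..D: k=2: 0+3780+10·6·18=4860; k=3: 2100+0+10·35·18=8400 → min 4860 | C..E: k=3: 0+18900+6·35·30=25200; k=4: 3780+0+6·18·30=7020 → min 7020 | D..F: k=4: 0+18360+35·18·34=39780; k=5: 18900+0+35·30·34=54600 → min 39780.
Length 4: A..D: k=1: 0+4860+28·10·18=9900; k=2: 1680+3780+28·6·18=8484; k=3: 7560+0+28·35·18=25200 → min 8484 | B..E: k=2: 0+7020+10·6·30=8820; k=3: 2100+18900+10·35·30=31500; k=4: 4860+0+10·18·30=10260 → min 8820 | C..F: k=3: 0+39780+6·35·34=46920; k=4: 3780+18360+6·18·34=25812; k=5: 7020+0+6·30·34=13140 → min 13140.
Length 5: A..E: k=1: 0+8820+28·10·30=17220; k=2: 1680+7020+28·6·30=13740; k=3: 7560+18900+28·35·30=55860; k=4: 8484+0+28·18·30=23604 → min 13740 | B..F: k=2: 0+13140+10·6·34=15180; k=3: 2100+39780+10·35·34=53780; k=4: 4860+18360+10·18·34=29340; k=5: 8820+0+10·30·34=19020 → min 15180.
Length 6: A..F: k=1: 0+15180+28·10·34=24700; k=2: 1680+13140+28·6·34=20532; k=3: 7560+39780+28·35·34=80660; k=4: 8484+18360+28·18·34=43980; k=5: 13740+0+28·30·34=42300 → min 20532.
Optimal order: ((AB)(((CD)E)F)) with cost 20532.

20532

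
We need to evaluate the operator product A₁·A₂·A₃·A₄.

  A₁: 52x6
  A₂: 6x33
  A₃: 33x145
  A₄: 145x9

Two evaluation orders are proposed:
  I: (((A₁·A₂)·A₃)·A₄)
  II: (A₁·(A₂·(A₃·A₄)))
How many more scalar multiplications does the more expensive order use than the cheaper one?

Order I = (((A₁·A₂)·A₃)·A₄): (A₁·A₂): 52×6 by 6×33 → 52×33, cost 52·6·33 = 10296; ((A₁·A₂)·A₃): 52×33 by 33×145 → 52×145, cost 52·33·145 = 248820; cumulative 259116; (((A₁·A₂)·A₃)·A₄): 52×145 by 145×9 → 52×9, cost 52·145·9 = 67860; cumulative 326976. Total 326976.
Order II = (A₁·(A₂·(A₃·A₄))): (A₃·A₄): 33×145 by 145×9 → 33×9, cost 33·145·9 = 43065; (A₂·(A₃·A₄)): 6×33 by 33×9 → 6×9, cost 6·33·9 = 1782; cumulative 44847; (A₁·(A₂·(A₃·A₄))): 52×6 by 6×9 → 52×9, cost 52·6·9 = 2808; cumulative 47655. Total 47655.
Difference: |326976 − 47655| = 279321.

279321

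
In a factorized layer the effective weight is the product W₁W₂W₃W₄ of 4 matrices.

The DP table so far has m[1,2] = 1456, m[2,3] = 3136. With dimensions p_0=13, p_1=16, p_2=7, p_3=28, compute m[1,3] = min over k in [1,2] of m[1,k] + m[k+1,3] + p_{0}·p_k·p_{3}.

4004

m[1,3] = min over k∈[1,2] of m[1,k]+m[k+1,3]+p_{0}·p_k·p_{3}.
k=1: 0 + 3136 + 13·16·28 = 8960; k=2: 1456 + 0 + 13·7·28 = 4004.
Minimum: 4004 at k=2.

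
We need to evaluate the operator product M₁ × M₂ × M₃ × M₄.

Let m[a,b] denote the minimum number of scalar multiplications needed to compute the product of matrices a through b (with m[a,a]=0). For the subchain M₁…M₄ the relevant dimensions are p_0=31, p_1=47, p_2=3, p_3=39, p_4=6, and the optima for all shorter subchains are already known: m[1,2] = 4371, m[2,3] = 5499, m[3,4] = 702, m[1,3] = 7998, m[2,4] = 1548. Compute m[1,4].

m[1,4] = min over k∈[1,3] of m[1,k]+m[k+1,4]+p_{0}·p_k·p_{4}.
k=1: 0 + 1548 + 31·47·6 = 10290; k=2: 4371 + 702 + 31·3·6 = 5631; k=3: 7998 + 0 + 31·39·6 = 15252.
Minimum: 5631 at k=2.

5631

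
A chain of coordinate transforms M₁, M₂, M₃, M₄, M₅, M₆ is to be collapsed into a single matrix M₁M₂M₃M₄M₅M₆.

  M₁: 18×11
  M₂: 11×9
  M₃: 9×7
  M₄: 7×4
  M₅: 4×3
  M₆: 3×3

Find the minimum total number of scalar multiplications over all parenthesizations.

1200

Adjacent pairs: M₁M₂ = 18·11·9 = 1782; M₂M₃ = 11·9·7 = 693; M₃M₄ = 9·7·4 = 252; M₄M₅ = 7·4·3 = 84; M₅M₆ = 4·3·3 = 36.
Length 3: M₁..M₃: k=1: 0+693+18·11·7=2079; k=2: 1782+0+18·9·7=2916 → min 2079 | M₂..M₄: k=2: 0+252+11·9·4=648; k=3: 693+0+11·7·4=1001 → min 648 | M₃..M₅: k=3: 0+84+9·7·3=273; k=4: 252+0+9·4·3=360 → min 273 | M₄..M₆: k=4: 0+36+7·4·3=120; k=5: 84+0+7·3·3=147 → min 120.
Length 4: M₁..M₄: k=1: 0+648+18·11·4=1440; k=2: 1782+252+18·9·4=2682; k=3: 2079+0+18·7·4=2583 → min 1440 | M₂..M₅: k=2: 0+273+11·9·3=570; k=3: 693+84+11·7·3=1008; k=4: 648+0+11·4·3=780 → min 570 | M₃..M₆: k=3: 0+120+9·7·3=309; k=4: 252+36+9·4·3=396; k=5: 273+0+9·3·3=354 → min 309.
Length 5: M₁..M₅: k=1: 0+570+18·11·3=1164; k=2: 1782+273+18·9·3=2541; k=3: 2079+84+18·7·3=2541; k=4: 1440+0+18·4·3=1656 → min 1164 | M₂..M₆: k=2: 0+309+11·9·3=606; k=3: 693+120+11·7·3=1044; k=4: 648+36+11·4·3=816; k=5: 570+0+11·3·3=669 → min 606.
Length 6: M₁..M₆: k=1: 0+606+18·11·3=1200; k=2: 1782+309+18·9·3=2577; k=3: 2079+120+18·7·3=2577; k=4: 1440+36+18·4·3=1692; k=5: 1164+0+18·3·3=1326 → min 1200.
Optimal order: (M₁(M₂(M₃(M₄(M₅M₆))))) with cost 1200.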